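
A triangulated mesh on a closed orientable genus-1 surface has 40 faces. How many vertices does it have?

χ = 2 − 2·1 = 0, and every face is a triangle so 3F = 2E.
E = 3·40/2 = 60. Then V = 0 + E − F = 0 + 60 − 40 = 20.

20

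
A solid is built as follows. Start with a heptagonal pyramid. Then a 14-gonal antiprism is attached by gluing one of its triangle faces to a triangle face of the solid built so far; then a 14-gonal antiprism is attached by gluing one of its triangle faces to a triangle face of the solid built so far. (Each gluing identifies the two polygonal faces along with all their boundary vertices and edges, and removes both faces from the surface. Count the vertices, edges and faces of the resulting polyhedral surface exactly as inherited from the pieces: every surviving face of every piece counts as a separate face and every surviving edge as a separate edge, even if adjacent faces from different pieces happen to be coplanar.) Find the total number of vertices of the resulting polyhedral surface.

58

A heptagonal pyramid: V=8, E=14, F=8.
Attach a 14-gonal antiprism (V=28, E=56, F=30) along a 3-gon: merge 3 vertices and 3 edges, delete both glued faces → V=33, E=67, F=36.
Attach a 14-gonal antiprism (V=28, E=56, F=30) along a 3-gon: merge 3 vertices and 3 edges, delete both glued faces → V=58, E=120, F=64.
Check: V − E + F = 58 − 120 + 64 = 2.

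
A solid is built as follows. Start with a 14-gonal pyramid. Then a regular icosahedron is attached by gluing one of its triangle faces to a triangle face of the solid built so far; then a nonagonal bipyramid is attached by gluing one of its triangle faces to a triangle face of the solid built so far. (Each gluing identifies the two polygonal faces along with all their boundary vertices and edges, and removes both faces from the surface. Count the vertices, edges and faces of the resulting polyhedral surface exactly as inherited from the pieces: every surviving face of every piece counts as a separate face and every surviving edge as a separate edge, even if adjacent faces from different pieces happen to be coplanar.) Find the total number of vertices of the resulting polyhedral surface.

32

A 14-gonal pyramid: V=15, E=28, F=15.
Attach a regular icosahedron (V=12, E=30, F=20) along a 3-gon: merge 3 vertices and 3 edges, delete both glued faces → V=24, E=55, F=33.
Attach a nonagonal bipyramid (V=11, E=27, F=18) along a 3-gon: merge 3 vertices and 3 edges, delete both glued faces → V=32, E=79, F=49.
Check: V − E + F = 32 − 79 + 49 = 2.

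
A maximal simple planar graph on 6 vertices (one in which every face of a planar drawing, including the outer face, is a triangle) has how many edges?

In a plane triangulation 3F = 2E and V − E + F = 2, so E = 3V − 6 = 3·6 − 6 = 12.

12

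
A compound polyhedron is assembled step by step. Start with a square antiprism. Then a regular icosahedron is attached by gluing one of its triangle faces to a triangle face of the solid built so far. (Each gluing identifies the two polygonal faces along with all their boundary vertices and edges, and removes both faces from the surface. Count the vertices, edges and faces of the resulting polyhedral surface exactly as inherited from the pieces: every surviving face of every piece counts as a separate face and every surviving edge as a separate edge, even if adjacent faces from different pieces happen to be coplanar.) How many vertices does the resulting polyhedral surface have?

A square antiprism: V=8, E=16, F=10.
Attach a regular icosahedron (V=12, E=30, F=20) along a 3-gon: merge 3 vertices and 3 edges, delete both glued faces → V=17, E=43, F=28.
Check: V − E + F = 17 − 43 + 28 = 2.

17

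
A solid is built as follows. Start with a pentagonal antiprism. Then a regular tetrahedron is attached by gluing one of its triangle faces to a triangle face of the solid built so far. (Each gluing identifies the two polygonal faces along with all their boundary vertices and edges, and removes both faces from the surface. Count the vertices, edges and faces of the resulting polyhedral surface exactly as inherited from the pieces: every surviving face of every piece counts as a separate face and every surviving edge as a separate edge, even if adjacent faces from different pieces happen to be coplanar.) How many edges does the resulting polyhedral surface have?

A pentagonal antiprism: V=10, E=20, F=12.
Attach a regular tetrahedron (V=4, E=6, F=4) along a 3-gon: merge 3 vertices and 3 edges, delete both glued faces → V=11, E=23, F=14.
Check: V − E + F = 11 − 23 + 14 = 2.

23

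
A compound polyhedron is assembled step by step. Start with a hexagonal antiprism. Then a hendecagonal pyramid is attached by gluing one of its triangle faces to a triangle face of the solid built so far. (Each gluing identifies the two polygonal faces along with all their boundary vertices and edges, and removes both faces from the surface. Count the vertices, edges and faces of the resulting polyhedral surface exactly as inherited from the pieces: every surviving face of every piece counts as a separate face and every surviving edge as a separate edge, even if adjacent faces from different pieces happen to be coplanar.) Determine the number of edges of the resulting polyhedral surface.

A hexagonal antiprism: V=12, E=24, F=14.
Attach a hendecagonal pyramid (V=12, E=22, F=12) along a 3-gon: merge 3 vertices and 3 edges, delete both glued faces → V=21, E=43, F=24.
Check: V − E + F = 21 − 43 + 24 = 2.

43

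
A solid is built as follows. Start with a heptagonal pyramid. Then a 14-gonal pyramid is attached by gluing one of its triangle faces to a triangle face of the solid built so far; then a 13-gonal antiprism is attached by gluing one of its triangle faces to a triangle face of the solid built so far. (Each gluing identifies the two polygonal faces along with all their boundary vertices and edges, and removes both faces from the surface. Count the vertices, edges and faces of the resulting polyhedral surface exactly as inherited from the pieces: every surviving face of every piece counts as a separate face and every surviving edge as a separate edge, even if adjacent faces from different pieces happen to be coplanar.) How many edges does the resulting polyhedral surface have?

A heptagonal pyramid: V=8, E=14, F=8.
Attach a 14-gonal pyramid (V=15, E=28, F=15) along a 3-gon: merge 3 vertices and 3 edges, delete both glued faces → V=20, E=39, F=21.
Attach a 13-gonal antiprism (V=26, E=52, F=28) along a 3-gon: merge 3 vertices and 3 edges, delete both glued faces → V=43, E=88, F=47.
Check: V − E + F = 43 − 88 + 47 = 2.

88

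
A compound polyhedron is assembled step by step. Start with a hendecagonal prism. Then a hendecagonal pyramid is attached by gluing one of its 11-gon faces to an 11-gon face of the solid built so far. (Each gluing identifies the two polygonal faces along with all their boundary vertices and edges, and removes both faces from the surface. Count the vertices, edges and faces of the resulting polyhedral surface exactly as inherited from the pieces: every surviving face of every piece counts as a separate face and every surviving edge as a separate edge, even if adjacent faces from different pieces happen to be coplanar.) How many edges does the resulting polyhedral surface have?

44

A hendecagonal prism: V=22, E=33, F=13.
Attach a hendecagonal pyramid (V=12, E=22, F=12) along an 11-gon: merge 11 vertices and 11 edges, delete both glued faces → V=23, E=44, F=23.
Check: V − E + F = 23 − 44 + 23 = 2.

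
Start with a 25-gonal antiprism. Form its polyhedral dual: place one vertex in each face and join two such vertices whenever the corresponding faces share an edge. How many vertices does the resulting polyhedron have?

The base solid has V = 50, E = 100, F = 52.
The dual swaps V and F and preserves E: V′ = F = 52, E′ = E = 100, F′ = V = 50.

52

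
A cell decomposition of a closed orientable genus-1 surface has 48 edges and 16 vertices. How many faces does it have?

32

For a closed orientable surface of genus 1, χ = 2 − 2·1 = 0.
F = 0 − V + E = 0 − 16 + 48 = 32.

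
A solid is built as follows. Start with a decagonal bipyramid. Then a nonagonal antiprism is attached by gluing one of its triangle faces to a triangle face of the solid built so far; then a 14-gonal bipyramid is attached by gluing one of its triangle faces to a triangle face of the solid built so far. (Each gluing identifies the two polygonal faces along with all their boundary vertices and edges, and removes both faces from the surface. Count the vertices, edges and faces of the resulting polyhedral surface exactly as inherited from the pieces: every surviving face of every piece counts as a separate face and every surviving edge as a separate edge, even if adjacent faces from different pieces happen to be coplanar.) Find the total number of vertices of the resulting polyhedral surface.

40

A decagonal bipyramid: V=12, E=30, F=20.
Attach a nonagonal antiprism (V=18, E=36, F=20) along a 3-gon: merge 3 vertices and 3 edges, delete both glued faces → V=27, E=63, F=38.
Attach a 14-gonal bipyramid (V=16, E=42, F=28) along a 3-gon: merge 3 vertices and 3 edges, delete both glued faces → V=40, E=102, F=64.
Check: V − E + F = 40 − 102 + 64 = 2.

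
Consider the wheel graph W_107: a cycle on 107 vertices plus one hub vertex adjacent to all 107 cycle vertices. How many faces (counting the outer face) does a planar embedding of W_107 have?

W_107 has V = 107 + 1 = 108 vertices and E = 2·107 = 214 edges.
By Euler's formula F = 2 − V + E = 2 − 108 + 214 = 108.

108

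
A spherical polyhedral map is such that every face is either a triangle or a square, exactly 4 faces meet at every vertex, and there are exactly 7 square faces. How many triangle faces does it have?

Let x be the number of triangles; then F = 7 + x.
Edge–face incidences: 2E = 4·7 + 3·x = 28 + 3x.
Every vertex has degree 4, so 4V = 2E.
Euler: V − E + F = 2 ⇒ (2E)/4 − E + (7 + x) = 2.
Multiply by 8: 2·(2E) − 4·(2E) + 8·(7 + x) = 16, i.e. 56 + 8x − 2·(28 + 3x) = 16.
Collecting terms: 2x = 16, so x = 8.
Then 2E = 28 + 3·8 = 52, so E = 26, V = 2E/4 = 13, F = 7 + 8 = 15.

8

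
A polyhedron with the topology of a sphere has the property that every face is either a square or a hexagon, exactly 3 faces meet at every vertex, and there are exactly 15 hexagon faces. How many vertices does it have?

Let x be the number of squares; then F = 15 + x.
Edge–face incidences: 2E = 6·15 + 4·x = 90 + 4x.
Every vertex has degree 3, so 3V = 2E.
Euler: V − E + F = 2 ⇒ (2E)/3 − E + (15 + x) = 2.
Multiply by 6: 2·(2E) − 3·(2E) + 6·(15 + x) = 12, i.e. 90 + 6x − (90 + 4x) = 12.
Collecting terms: 2x = 12, so x = 6.
Then 2E = 90 + 4·6 = 114, so E = 57, V = 2E/3 = 38, F = 15 + 6 = 21.

38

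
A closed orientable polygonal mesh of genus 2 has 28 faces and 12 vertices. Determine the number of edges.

For a closed orientable surface of genus 2, χ = 2 − 2·2 = -2.
E = V + F − (-2) = 12 + 28 − (-2) = 42.

42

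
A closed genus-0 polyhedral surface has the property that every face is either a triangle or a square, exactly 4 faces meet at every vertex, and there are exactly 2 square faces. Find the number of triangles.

8

Let x be the number of triangles; then F = 2 + x.
Edge–face incidences: 2E = 4·2 + 3·x = 8 + 3x.
Every vertex has degree 4, so 4V = 2E.
Euler: V − E + F = 2 ⇒ (2E)/4 − E + (2 + x) = 2.
Multiply by 8: 2·(2E) − 4·(2E) + 8·(2 + x) = 16, i.e. 16 + 8x − 2·(8 + 3x) = 16.
Collecting terms: 2x = 16, so x = 8.
Then 2E = 8 + 3·8 = 32, so E = 16, V = 2E/4 = 8, F = 2 + 8 = 10.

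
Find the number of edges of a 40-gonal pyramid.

A pyramid on an n-gon base has one n-gon and n triangles: V = 40 + 1 = 41, E = 2·40 = 80, F = 40 + 1 = 41.

80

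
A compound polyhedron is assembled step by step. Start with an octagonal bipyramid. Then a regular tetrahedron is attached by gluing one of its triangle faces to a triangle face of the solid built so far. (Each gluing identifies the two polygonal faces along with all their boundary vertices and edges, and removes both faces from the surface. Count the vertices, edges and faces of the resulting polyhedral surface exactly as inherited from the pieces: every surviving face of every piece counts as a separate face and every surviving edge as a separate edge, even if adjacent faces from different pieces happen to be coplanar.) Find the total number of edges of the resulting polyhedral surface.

27

An octagonal bipyramid: V=10, E=24, F=16.
Attach a regular tetrahedron (V=4, E=6, F=4) along a 3-gon: merge 3 vertices and 3 edges, delete both glued faces → V=11, E=27, F=18.
Check: V − E + F = 11 − 27 + 18 = 2.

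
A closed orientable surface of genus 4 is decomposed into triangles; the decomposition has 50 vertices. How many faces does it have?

112

χ = 2 − 2·4 = -6, and every face is a triangle so 3F = 2E.
V − E + F = -6 with E = 3F/2 gives 50 − (3/2 − 1)·F = -6, so F = 112 and E = 168.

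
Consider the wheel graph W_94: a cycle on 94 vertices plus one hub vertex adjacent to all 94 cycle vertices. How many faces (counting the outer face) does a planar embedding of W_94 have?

W_94 has V = 94 + 1 = 95 vertices and E = 2·94 = 188 edges.
By Euler's formula F = 2 − V + E = 2 − 95 + 188 = 95.

95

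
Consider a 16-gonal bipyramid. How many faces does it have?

A bipyramid over an n-gon has 2n triangular faces and n + 2 vertices: V = 16 + 2 = 18, E = 3·16 = 48, F = 2·16 = 32.

32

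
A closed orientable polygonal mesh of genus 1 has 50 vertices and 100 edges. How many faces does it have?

For a closed orientable surface of genus 1, χ = 2 − 2·1 = 0.
F = 0 − V + E = 0 − 50 + 100 = 50.

50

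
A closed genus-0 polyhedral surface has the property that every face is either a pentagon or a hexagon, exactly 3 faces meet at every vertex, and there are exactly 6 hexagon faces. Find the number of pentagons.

Let x be the number of pentagons; then F = 6 + x.
Edge–face incidences: 2E = 6·6 + 5·x = 36 + 5x.
Every vertex has degree 3, so 3V = 2E.
Euler: V − E + F = 2 ⇒ (2E)/3 − E + (6 + x) = 2.
Multiply by 6: 2·(2E) − 3·(2E) + 6·(6 + x) = 12, i.e. 36 + 6x − (36 + 5x) = 12.
Collecting terms: x = 12.
Then 2E = 36 + 5·12 = 96, so E = 48, V = 2E/3 = 32, F = 6 + 12 = 18.

12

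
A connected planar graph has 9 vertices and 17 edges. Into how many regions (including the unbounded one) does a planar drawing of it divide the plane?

10

Euler's formula for a connected plane graph: V − E + F = 2, so F = 2 − 9 + 17 = 10.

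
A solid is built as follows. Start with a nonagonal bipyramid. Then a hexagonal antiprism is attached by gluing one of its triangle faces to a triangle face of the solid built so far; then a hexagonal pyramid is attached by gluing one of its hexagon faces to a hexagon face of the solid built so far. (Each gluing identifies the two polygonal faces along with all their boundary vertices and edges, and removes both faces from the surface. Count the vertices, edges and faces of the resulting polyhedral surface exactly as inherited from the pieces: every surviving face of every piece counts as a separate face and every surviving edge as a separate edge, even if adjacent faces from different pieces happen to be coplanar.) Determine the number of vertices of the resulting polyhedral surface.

21

A nonagonal bipyramid: V=11, E=27, F=18.
Attach a hexagonal antiprism (V=12, E=24, F=14) along a 3-gon: merge 3 vertices and 3 edges, delete both glued faces → V=20, E=48, F=30.
Attach a hexagonal pyramid (V=7, E=12, F=7) along a 6-gon: merge 6 vertices and 6 edges, delete both glued faces → V=21, E=54, F=35.
Check: V − E + F = 21 − 54 + 35 = 2.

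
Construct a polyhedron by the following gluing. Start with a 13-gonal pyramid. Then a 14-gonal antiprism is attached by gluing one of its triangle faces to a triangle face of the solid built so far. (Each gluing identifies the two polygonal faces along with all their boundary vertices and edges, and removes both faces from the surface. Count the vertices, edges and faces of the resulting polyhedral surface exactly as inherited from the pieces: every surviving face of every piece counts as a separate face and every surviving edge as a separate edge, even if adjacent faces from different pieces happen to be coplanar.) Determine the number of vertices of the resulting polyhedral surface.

A 13-gonal pyramid: V=14, E=26, F=14.
Attach a 14-gonal antiprism (V=28, E=56, F=30) along a 3-gon: merge 3 vertices and 3 edges, delete both glued faces → V=39, E=79, F=42.
Check: V − E + F = 39 − 79 + 42 = 2.

39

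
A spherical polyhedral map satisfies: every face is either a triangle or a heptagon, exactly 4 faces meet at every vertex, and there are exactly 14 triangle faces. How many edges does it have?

28

Let x be the number of heptagons; then F = 14 + x.
Edge–face incidences: 2E = 3·14 + 7·x = 42 + 7x.
Every vertex has degree 4, so 4V = 2E.
Euler: V − E + F = 2 ⇒ (2E)/4 − E + (14 + x) = 2.
Multiply by 8: 2·(2E) − 4·(2E) + 8·(14 + x) = 16, i.e. 112 + 8x − 2·(42 + 7x) = 16.
Collecting terms: −6x + 28 = 16, so −6x = −12, so x = 2.
Then 2E = 42 + 7·2 = 56, so E = 28, V = 2E/4 = 14, F = 14 + 2 = 16.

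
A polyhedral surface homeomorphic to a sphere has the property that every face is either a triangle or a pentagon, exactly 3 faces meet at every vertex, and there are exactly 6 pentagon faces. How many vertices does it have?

Let x be the number of triangles; then F = 6 + x.
Edge–face incidences: 2E = 5·6 + 3·x = 30 + 3x.
Every vertex has degree 3, so 3V = 2E.
Euler: V − E + F = 2 ⇒ (2E)/3 − E + (6 + x) = 2.
Multiply by 6: 2·(2E) − 3·(2E) + 6·(6 + x) = 12, i.e. 36 + 6x − (30 + 3x) = 12.
Collecting terms: 3x + 6 = 12, so 3x = 6, so x = 2.
Then 2E = 30 + 3·2 = 36, so E = 18, V = 2E/3 = 12, F = 6 + 2 = 8.

12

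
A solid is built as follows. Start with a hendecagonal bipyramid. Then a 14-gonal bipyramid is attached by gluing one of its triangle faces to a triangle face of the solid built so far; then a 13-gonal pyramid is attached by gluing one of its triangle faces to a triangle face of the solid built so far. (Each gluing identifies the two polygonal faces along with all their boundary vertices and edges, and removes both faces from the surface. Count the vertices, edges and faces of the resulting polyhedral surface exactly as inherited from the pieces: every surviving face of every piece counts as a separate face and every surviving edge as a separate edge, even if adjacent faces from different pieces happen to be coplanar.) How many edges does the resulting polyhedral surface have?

A hendecagonal bipyramid: V=13, E=33, F=22.
Attach a 14-gonal bipyramid (V=16, E=42, F=28) along a 3-gon: merge 3 vertices and 3 edges, delete both glued faces → V=26, E=72, F=48.
Attach a 13-gonal pyramid (V=14, E=26, F=14) along a 3-gon: merge 3 vertices and 3 edges, delete both glued faces → V=37, E=95, F=60.
Check: V − E + F = 37 − 95 + 60 = 2.

95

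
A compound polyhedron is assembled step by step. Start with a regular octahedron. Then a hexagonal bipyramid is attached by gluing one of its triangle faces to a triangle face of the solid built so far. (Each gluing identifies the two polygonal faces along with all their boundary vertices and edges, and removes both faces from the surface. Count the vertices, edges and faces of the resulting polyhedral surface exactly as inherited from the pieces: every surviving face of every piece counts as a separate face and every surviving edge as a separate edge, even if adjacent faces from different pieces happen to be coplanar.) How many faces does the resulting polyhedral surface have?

18

A regular octahedron: V=6, E=12, F=8.
Attach a hexagonal bipyramid (V=8, E=18, F=12) along a 3-gon: merge 3 vertices and 3 edges, delete both glued faces → V=11, E=27, F=18.
Check: V − E + F = 11 − 27 + 18 = 2.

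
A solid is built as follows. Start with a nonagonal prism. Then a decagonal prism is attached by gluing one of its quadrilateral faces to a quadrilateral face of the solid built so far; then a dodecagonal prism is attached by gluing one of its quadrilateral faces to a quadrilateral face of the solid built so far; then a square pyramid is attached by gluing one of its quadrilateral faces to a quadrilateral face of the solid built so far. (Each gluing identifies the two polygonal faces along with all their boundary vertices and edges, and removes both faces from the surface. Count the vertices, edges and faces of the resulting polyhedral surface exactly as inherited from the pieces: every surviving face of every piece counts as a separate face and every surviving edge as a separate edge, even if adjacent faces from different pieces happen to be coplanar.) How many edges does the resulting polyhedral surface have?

A nonagonal prism: V=18, E=27, F=11.
Attach a decagonal prism (V=20, E=30, F=12) along a 4-gon: merge 4 vertices and 4 edges, delete both glued faces → V=34, E=53, F=21.
Attach a dodecagonal prism (V=24, E=36, F=14) along a 4-gon: merge 4 vertices and 4 edges, delete both glued faces → V=54, E=85, F=33.
Attach a square pyramid (V=5, E=8, F=5) along a 4-gon: merge 4 vertices and 4 edges, delete both glued faces → V=55, E=89, F=36.
Check: V − E + F = 55 − 89 + 36 = 2.

89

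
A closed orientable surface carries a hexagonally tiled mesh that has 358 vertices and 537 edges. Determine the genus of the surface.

Every face is a hexagon and each edge borders two faces, so 6F = 2·537, giving F = 179.
χ = V − E + F = 358 − 537 + 179 = 0.
For a closed orientable surface χ = 2 − 2g, so g = (2 − (0))/2 = 1.

1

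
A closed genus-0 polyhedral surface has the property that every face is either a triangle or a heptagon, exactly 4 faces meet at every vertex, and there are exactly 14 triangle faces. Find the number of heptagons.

Let x be the number of heptagons; then F = 14 + x.
Edge–face incidences: 2E = 3·14 + 7·x = 42 + 7x.
Every vertex has degree 4, so 4V = 2E.
Euler: V − E + F = 2 ⇒ (2E)/4 − E + (14 + x) = 2.
Multiply by 8: 2·(2E) − 4·(2E) + 8·(14 + x) = 16, i.e. 112 + 8x − 2·(42 + 7x) = 16.
Collecting terms: −6x + 28 = 16, so −6x = −12, so x = 2.
Then 2E = 42 + 7·2 = 56, so E = 28, V = 2E/4 = 14, F = 14 + 2 = 16.

2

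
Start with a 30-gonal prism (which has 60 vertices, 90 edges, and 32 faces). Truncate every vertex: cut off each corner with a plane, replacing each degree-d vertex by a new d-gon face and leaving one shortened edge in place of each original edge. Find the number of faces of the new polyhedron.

92

Truncation replaces each original edge-end by a new vertex, so V′ = 2E = 180.
Each original edge survives, and each old vertex of degree d contributes d new edges; summing degrees gives Σd = 2E, so E′ = E + 2E = 3E = 270.
Each original face survives and each original vertex becomes one new face: F′ = F + V = 92.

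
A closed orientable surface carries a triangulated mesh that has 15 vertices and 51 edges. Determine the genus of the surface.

2

Every face is a triangle and each edge borders two faces, so 3F = 2·51, giving F = 34.
χ = V − E + F = 15 − 51 + 34 = -2.
For a closed orientable surface χ = 2 − 2g, so g = (2 − (-2))/2 = 2.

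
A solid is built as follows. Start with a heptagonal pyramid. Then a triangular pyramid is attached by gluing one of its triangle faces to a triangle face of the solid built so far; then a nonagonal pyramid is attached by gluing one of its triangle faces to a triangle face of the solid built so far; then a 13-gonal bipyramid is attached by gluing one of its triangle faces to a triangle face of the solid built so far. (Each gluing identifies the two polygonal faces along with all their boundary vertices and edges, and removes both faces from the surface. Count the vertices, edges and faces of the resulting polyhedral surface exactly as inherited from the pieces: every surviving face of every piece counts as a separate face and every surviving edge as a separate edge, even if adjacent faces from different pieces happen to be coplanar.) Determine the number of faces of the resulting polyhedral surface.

A heptagonal pyramid: V=8, E=14, F=8.
Attach a triangular pyramid (V=4, E=6, F=4) along a 3-gon: merge 3 vertices and 3 edges, delete both glued faces → V=9, E=17, F=10.
Attach a nonagonal pyramid (V=10, E=18, F=10) along a 3-gon: merge 3 vertices and 3 edges, delete both glued faces → V=16, E=32, F=18.
Attach a 13-gonal bipyramid (V=15, E=39, F=26) along a 3-gon: merge 3 vertices and 3 edges, delete both glued faces → V=28, E=68, F=42.
Check: V − E + F = 28 − 68 + 42 = 2.

42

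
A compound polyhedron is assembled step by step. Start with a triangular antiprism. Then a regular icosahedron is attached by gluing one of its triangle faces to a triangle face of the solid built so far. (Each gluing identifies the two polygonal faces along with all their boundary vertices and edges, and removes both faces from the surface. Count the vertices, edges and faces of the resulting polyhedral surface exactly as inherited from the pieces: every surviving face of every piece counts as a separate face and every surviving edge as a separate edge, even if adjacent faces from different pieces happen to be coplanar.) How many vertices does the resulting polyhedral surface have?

A triangular antiprism: V=6, E=12, F=8.
Attach a regular icosahedron (V=12, E=30, F=20) along a 3-gon: merge 3 vertices and 3 edges, delete both glued faces → V=15, E=39, F=26.
Check: V − E + F = 15 − 39 + 26 = 2.

15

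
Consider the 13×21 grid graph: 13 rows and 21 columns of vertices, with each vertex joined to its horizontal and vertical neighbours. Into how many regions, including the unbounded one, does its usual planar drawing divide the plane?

241

The grid has V = 13·21 = 273 vertices and E = 13·20 + 21·12 = 512 edges.
F = 2 − V + E = 2 − 273 + 512 = 241.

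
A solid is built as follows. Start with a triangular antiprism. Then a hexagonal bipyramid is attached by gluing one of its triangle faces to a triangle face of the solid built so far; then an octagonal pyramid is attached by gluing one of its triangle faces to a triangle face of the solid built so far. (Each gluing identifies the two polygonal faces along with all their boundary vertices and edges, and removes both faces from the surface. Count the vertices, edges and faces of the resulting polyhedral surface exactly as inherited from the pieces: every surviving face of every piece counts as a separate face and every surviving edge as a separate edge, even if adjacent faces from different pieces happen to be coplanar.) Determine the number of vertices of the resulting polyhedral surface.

A triangular antiprism: V=6, E=12, F=8.
Attach a hexagonal bipyramid (V=8, E=18, F=12) along a 3-gon: merge 3 vertices and 3 edges, delete both glued faces → V=11, E=27, F=18.
Attach an octagonal pyramid (V=9, E=16, F=9) along a 3-gon: merge 3 vertices and 3 edges, delete both glued faces → V=17, E=40, F=25.
Check: V − E + F = 17 − 40 + 25 = 2.

17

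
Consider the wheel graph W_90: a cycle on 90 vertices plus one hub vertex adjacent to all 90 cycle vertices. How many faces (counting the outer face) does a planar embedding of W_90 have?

91

W_90 has V = 90 + 1 = 91 vertices and E = 2·90 = 180 edges.
By Euler's formula F = 2 − V + E = 2 − 91 + 180 = 91.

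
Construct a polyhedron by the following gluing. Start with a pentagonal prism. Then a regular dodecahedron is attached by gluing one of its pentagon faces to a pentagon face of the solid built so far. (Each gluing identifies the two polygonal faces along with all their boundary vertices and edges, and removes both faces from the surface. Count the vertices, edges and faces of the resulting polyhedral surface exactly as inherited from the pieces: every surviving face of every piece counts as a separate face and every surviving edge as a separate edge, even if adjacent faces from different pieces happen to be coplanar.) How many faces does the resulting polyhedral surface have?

A pentagonal prism: V=10, E=15, F=7.
Attach a regular dodecahedron (V=20, E=30, F=12) along a 5-gon: merge 5 vertices and 5 edges, delete both glued faces → V=25, E=40, F=17.
Check: V − E + F = 25 − 40 + 17 = 2.

17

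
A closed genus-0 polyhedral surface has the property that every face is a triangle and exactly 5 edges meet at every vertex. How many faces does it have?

20

Each face has 3 edges and each edge borders two faces, so 2E = 3F.
Each vertex has degree 5, so 5V = 2E and hence V = 3F/5.
Euler: V − E + F = 2 ⇒ (3F/5) − (3F/2) + F = 2.
Multiply by 10: (6 − 15 + 10)F = 20, i.e. 1F = 20.
So F = 20, E = 3·20/2 = 30, V = 3·20/5 = 12.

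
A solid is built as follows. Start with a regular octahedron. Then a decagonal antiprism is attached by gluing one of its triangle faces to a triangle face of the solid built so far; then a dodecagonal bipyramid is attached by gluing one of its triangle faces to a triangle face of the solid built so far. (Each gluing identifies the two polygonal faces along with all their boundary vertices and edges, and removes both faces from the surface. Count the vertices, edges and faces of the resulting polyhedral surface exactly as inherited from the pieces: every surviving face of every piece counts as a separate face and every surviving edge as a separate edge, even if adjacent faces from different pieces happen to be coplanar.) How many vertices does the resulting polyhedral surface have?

34

A regular octahedron: V=6, E=12, F=8.
Attach a decagonal antiprism (V=20, E=40, F=22) along a 3-gon: merge 3 vertices and 3 edges, delete both glued faces → V=23, E=49, F=28.
Attach a dodecagonal bipyramid (V=14, E=36, F=24) along a 3-gon: merge 3 vertices and 3 edges, delete both glued faces → V=34, E=82, F=50.
Check: V − E + F = 34 − 82 + 50 = 2.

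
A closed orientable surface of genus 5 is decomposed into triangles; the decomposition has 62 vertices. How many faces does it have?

140

χ = 2 − 2·5 = -8, and every face is a triangle so 3F = 2E.
V − E + F = -8 with E = 3F/2 gives 62 − (3/2 − 1)·F = -8, so F = 140 and E = 210.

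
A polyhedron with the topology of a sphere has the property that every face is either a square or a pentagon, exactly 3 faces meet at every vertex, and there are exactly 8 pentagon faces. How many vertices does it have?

Let x be the number of squares; then F = 8 + x.
Edge–face incidences: 2E = 5·8 + 4·x = 40 + 4x.
Every vertex has degree 3, so 3V = 2E.
Euler: V − E + F = 2 ⇒ (2E)/3 − E + (8 + x) = 2.
Multiply by 6: 2·(2E) − 3·(2E) + 6·(8 + x) = 12, i.e. 48 + 6x − (40 + 4x) = 12.
Collecting terms: 2x + 8 = 12, so 2x = 4, so x = 2.
Then 2E = 40 + 4·2 = 48, so E = 24, V = 2E/3 = 16, F = 8 + 2 = 10.

16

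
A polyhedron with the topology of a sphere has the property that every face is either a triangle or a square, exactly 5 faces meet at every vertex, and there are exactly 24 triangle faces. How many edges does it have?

40

Let x be the number of squares; then F = 24 + x.
Edge–face incidences: 2E = 3·24 + 4·x = 72 + 4x.
Every vertex has degree 5, so 5V = 2E.
Euler: V − E + F = 2 ⇒ (2E)/5 − E + (24 + x) = 2.
Multiply by 10: 2·(2E) − 5·(2E) + 10·(24 + x) = 20, i.e. 240 + 10x − 3·(72 + 4x) = 20.
Collecting terms: −2x + 24 = 20, so −2x = −4, so x = 2.
Then 2E = 72 + 4·2 = 80, so E = 40, V = 2E/5 = 16, F = 24 + 2 = 26.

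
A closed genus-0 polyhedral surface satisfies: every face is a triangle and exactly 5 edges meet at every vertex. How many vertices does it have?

12

Each face has 3 edges and each edge borders two faces, so 2E = 3F.
Each vertex has degree 5, so 5V = 2E and hence V = 3F/5.
Euler: V − E + F = 2 ⇒ (3F/5) − (3F/2) + F = 2.
Multiply by 10: (6 − 15 + 10)F = 20, i.e. 1F = 20.
So F = 20, E = 3·20/2 = 30, V = 3·20/5 = 12.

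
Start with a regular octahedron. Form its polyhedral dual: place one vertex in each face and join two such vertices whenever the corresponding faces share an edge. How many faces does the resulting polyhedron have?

6

The base solid has V = 6, E = 12, F = 8.
The dual swaps V and F and preserves E: V′ = F = 8, E′ = E = 12, F′ = V = 6.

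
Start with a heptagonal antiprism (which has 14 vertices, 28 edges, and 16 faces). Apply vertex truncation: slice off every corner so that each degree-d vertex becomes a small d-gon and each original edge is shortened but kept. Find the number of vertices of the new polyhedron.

Truncation replaces each original edge-end by a new vertex, so V′ = 2E = 56.
Each original edge survives, and each old vertex of degree d contributes d new edges; summing degrees gives Σd = 2E, so E′ = E + 2E = 3E = 84.
Each original face survives and each original vertex becomes one new face: F′ = F + V = 30.

56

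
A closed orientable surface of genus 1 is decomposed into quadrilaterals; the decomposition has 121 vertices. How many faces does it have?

121

χ = 2 − 2·1 = 0, and every face is a square so 4F = 2E.
V − E + F = 0 with E = 4F/2 gives 121 − (4/2 − 1)·F = 0, so F = 121 and E = 242.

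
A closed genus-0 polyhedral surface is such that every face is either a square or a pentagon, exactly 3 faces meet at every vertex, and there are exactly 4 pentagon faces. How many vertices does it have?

12

Let x be the number of squares; then F = 4 + x.
Edge–face incidences: 2E = 5·4 + 4·x = 20 + 4x.
Every vertex has degree 3, so 3V = 2E.
Euler: V − E + F = 2 ⇒ (2E)/3 − E + (4 + x) = 2.
Multiply by 6: 2·(2E) − 3·(2E) + 6·(4 + x) = 12, i.e. 24 + 6x − (20 + 4x) = 12.
Collecting terms: 2x + 4 = 12, so 2x = 8, so x = 4.
Then 2E = 20 + 4·4 = 36, so E = 18, V = 2E/3 = 12, F = 4 + 4 = 8.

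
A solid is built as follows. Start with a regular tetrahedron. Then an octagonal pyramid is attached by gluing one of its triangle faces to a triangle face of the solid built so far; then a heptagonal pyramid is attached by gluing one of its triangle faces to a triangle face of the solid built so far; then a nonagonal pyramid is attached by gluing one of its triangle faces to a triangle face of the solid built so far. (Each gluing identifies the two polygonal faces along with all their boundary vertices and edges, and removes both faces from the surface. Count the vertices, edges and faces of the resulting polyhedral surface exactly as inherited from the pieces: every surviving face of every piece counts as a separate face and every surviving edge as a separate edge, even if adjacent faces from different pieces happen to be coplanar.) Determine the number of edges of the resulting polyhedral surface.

A regular tetrahedron: V=4, E=6, F=4.
Attach an octagonal pyramid (V=9, E=16, F=9) along a 3-gon: merge 3 vertices and 3 edges, delete both glued faces → V=10, E=19, F=11.
Attach a heptagonal pyramid (V=8, E=14, F=8) along a 3-gon: merge 3 vertices and 3 edges, delete both glued faces → V=15, E=30, F=17.
Attach a nonagonal pyramid (V=10, E=18, F=10) along a 3-gon: merge 3 vertices and 3 edges, delete both glued faces → V=22, E=45, F=25.
Check: V − E + F = 22 − 45 + 25 = 2.

45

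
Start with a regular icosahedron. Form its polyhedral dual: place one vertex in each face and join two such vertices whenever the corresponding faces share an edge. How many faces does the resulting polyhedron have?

12

The base solid has V = 12, E = 30, F = 20.
The dual swaps V and F and preserves E: V′ = F = 20, E′ = E = 30, F′ = V = 12.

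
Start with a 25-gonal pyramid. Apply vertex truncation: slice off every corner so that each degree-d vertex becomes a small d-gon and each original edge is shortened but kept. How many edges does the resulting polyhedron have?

150

The base solid has V = 26, E = 50, F = 26.
Truncation replaces each original edge-end by a new vertex, so V′ = 2E = 100.
Each original edge survives, and each old vertex of degree d contributes d new edges; summing degrees gives Σd = 2E, so E′ = E + 2E = 3E = 150.
Each original face survives and each original vertex becomes one new face: F′ = F + V = 52.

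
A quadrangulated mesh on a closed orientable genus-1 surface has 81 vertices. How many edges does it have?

162

χ = 2 − 2·1 = 0, and every face is a square so 4F = 2E.
V − E + F = 0 with E = 4F/2 gives 81 − (4/2 − 1)·F = 0, so F = 81 and E = 162.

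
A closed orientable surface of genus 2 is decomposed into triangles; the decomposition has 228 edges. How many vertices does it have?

χ = 2 − 2·2 = -2, and every face is a triangle so 3F = 2E.
F = 2E/3 = 152. Then V = -2 + E − F = -2 + 228 − 152 = 74.

74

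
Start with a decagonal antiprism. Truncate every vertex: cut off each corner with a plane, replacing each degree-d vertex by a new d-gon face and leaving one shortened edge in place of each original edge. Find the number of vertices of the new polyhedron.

80

The base solid has V = 20, E = 40, F = 22.
Truncation replaces each original edge-end by a new vertex, so V′ = 2E = 80.
Each original edge survives, and each old vertex of degree d contributes d new edges; summing degrees gives Σd = 2E, so E′ = E + 2E = 3E = 120.
Each original face survives and each original vertex becomes one new face: F′ = F + V = 42.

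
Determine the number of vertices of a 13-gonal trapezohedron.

The n-trapezohedron (dual of the n-antiprism) has V = 2·13 + 2 = 28, E = 4·13 = 52, F = 2·13 = 26.
Check: V − E + F = 28 − 52 + 26 = 2.

28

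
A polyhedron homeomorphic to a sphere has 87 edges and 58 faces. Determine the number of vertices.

Here V − E + F = 2.
V = 2 + E − F = 2 + 87 − 58 = 31.

31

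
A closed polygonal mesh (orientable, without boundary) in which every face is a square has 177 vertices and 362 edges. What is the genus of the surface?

Every face is a square and each edge borders two faces, so 4F = 2·362, giving F = 181.
χ = V − E + F = 177 − 362 + 181 = -4.
For a closed orientable surface χ = 2 − 2g, so g = (2 − (-4))/2 = 3.

3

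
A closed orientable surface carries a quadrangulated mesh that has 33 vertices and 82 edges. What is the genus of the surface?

5

Every face is a square and each edge borders two faces, so 4F = 2·82, giving F = 41.
χ = V − E + F = 33 − 82 + 41 = -8.
For a closed orientable surface χ = 2 − 2g, so g = (2 − (-8))/2 = 5.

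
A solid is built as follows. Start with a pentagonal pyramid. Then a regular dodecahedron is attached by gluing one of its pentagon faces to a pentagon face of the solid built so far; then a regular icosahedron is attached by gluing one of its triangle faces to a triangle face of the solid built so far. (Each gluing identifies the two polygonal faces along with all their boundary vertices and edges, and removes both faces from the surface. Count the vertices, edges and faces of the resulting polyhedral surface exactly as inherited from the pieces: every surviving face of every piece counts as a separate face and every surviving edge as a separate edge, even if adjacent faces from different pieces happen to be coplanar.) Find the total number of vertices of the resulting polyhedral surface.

A pentagonal pyramid: V=6, E=10, F=6.
Attach a regular dodecahedron (V=20, E=30, F=12) along a 5-gon: merge 5 vertices and 5 edges, delete both glued faces → V=21, E=35, F=16.
Attach a regular icosahedron (V=12, E=30, F=20) along a 3-gon: merge 3 vertices and 3 edges, delete both glued faces → V=30, E=62, F=34.
Check: V − E + F = 30 − 62 + 34 = 2.

30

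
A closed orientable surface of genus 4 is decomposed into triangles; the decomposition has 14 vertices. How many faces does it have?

χ = 2 − 2·4 = -6, and every face is a triangle so 3F = 2E.
V − E + F = -6 with E = 3F/2 gives 14 − (3/2 − 1)·F = -6, so F = 40 and E = 60.

40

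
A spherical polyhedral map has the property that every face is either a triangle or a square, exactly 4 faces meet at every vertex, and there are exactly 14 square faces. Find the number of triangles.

8

Let x be the number of triangles; then F = 14 + x.
Edge–face incidences: 2E = 4·14 + 3·x = 56 + 3x.
Every vertex has degree 4, so 4V = 2E.
Euler: V − E + F = 2 ⇒ (2E)/4 − E + (14 + x) = 2.
Multiply by 8: 2·(2E) − 4·(2E) + 8·(14 + x) = 16, i.e. 112 + 8x − 2·(56 + 3x) = 16.
Collecting terms: 2x = 16, so x = 8.
Then 2E = 56 + 3·8 = 80, so E = 40, V = 2E/4 = 20, F = 14 + 8 = 22.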